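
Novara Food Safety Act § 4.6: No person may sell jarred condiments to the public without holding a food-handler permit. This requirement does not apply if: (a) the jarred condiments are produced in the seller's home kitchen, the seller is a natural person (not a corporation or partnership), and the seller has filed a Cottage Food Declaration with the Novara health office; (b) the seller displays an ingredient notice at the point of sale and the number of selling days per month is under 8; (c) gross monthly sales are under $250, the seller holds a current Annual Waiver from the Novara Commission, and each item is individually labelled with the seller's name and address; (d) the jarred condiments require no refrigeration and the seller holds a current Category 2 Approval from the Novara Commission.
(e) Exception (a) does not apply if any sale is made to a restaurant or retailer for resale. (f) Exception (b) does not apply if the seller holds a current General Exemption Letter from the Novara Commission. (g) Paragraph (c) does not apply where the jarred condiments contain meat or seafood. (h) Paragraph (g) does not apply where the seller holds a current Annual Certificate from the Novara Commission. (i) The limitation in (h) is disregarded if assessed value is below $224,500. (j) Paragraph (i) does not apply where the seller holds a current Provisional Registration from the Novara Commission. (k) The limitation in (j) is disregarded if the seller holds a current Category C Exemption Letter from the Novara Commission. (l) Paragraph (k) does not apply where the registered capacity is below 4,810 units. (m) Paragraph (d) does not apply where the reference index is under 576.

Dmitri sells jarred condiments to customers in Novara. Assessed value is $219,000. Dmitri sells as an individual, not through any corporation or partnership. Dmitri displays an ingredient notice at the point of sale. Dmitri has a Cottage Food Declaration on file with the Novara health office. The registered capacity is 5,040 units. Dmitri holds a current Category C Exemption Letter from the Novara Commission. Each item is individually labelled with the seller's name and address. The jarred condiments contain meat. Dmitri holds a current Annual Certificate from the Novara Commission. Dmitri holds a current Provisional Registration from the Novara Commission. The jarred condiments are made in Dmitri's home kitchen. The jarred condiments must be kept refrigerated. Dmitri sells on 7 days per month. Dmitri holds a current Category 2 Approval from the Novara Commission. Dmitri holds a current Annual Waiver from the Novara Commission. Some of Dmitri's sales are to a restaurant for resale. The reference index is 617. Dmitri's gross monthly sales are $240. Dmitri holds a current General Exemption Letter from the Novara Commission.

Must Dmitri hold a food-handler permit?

All of (a)'s requirements are met (the jarred condiments are home-kitchen produced; the seller is a natural person; a Cottage Food Declaration is on file). But: (e) operates against (a): some sales are to a restaurant for resale. So (a) is unavailable.
Exception (b) is satisfied on its face — an ingredient notice is displayed; the number of selling days per month is 7, under the 8 limit. But: (f) is triggered — a current General Exemption Letter is held. So (b) is unavailable.
Exception (c)'s conditions are all satisfied: gross monthly sales are $240, under the $250 limit; a current Annual Waiver is held; items are individually labelled. However, paragraphs (g)–(l) must be considered: (g) is engaged — the jarred condiments contain meat. (h) would limit (g) — a current Annual Certificate is held — but (i) sets (h) aside: (i) is engaged — assessed value is $219,000, below the $224,500 limit. (j) would limit (i) — a current Provisional Registration is held — but (k) sets (j) aside: (k) operates against (j): a current Category C Exemption Letter is held. (l), which would lift (k), is not engaged — the registered capacity is 5,040 units, not below 4,810 units. (c) is therefore removed.
Exception (d) does not apply: the jarred condiments require refrigeration.
No exception applies. The general rule governs.

Yes — Dmitri must hold a food-handler permit.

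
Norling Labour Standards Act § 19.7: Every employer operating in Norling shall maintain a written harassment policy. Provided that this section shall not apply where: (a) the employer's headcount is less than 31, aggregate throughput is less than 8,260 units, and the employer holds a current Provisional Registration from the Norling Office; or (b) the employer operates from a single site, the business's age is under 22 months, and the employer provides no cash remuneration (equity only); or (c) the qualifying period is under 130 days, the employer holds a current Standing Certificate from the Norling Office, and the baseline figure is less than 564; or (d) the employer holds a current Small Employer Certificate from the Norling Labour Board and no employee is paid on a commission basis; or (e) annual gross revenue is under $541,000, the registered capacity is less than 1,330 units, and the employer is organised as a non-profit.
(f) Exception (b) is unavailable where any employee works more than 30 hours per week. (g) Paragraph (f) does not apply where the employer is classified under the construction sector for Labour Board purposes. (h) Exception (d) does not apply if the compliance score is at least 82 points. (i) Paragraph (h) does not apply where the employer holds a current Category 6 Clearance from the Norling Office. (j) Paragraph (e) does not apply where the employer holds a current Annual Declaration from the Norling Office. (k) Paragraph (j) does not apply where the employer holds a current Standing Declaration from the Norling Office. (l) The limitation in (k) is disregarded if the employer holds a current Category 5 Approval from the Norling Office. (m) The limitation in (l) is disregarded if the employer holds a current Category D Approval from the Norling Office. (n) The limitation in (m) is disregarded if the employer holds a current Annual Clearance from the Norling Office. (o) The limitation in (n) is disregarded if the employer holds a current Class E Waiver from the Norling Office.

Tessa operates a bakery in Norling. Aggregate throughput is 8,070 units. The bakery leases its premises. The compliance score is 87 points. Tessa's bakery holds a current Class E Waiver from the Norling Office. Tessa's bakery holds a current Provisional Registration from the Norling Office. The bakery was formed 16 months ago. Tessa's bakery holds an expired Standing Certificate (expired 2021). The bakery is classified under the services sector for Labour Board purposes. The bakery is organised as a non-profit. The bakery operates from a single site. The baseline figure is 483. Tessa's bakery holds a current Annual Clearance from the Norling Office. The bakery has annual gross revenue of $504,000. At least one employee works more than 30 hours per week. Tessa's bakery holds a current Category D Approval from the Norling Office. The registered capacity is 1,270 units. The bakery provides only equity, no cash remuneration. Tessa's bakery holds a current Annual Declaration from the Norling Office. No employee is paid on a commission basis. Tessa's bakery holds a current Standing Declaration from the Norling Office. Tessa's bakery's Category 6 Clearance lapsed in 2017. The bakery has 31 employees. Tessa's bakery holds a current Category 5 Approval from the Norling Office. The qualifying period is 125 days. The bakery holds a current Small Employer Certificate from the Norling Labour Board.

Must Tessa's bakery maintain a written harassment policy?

No — exception (e) applies; Tessa's bakery is not required to maintain a written harassment policy.

Exception (a) does not apply: the employer's headcount is 31, not less than 31.
Exception (b): the employer operates from a single site; the business's age is 16 months, under the 22 months limit; remuneration is equity-only — every condition holds. Turning to paragraphs (f)–(g): (f) operates against (b): at least one employee exceeds 30 hours/week. (g) is not triggered (the bakery is classified under the services sector), so (f) stands. (b) is therefore removed.
Exception (c) does not apply: no current Standing Certificate is held.
All of (d)'s requirements are met (a current Small Employer Certificate is held; no employee is paid on commission). However, paragraphs (h)–(i) must be considered: (h) operates against (d): the compliance score is 87 points, meeting the 82 points threshold. (i) does not operate here (there is no Category 6 Clearance in force), so (h) stands. (d) is therefore removed.
Exception (e)'s conditions are all satisfied: annual gross revenue is $504,000, under the $541,000 limit; the registered capacity is 1,270 units, less than the 1,330 units limit; the employer is a non-profit. Applying paragraphs (j)–(o): (j) would limit (e) — a current Annual Declaration is held — but (k) sets (j) aside: (k) operates against (j): a current Standing Declaration is held. (l) applies (a current Category 5 Approval is held), but is displaced by (m): (m) is triggered — a current Category D Approval is held. (n) would limit (m) — a current Annual Clearance is held — but (o) sets (n) aside: (o) is triggered — a current Class E Waiver is held. So (e) applies.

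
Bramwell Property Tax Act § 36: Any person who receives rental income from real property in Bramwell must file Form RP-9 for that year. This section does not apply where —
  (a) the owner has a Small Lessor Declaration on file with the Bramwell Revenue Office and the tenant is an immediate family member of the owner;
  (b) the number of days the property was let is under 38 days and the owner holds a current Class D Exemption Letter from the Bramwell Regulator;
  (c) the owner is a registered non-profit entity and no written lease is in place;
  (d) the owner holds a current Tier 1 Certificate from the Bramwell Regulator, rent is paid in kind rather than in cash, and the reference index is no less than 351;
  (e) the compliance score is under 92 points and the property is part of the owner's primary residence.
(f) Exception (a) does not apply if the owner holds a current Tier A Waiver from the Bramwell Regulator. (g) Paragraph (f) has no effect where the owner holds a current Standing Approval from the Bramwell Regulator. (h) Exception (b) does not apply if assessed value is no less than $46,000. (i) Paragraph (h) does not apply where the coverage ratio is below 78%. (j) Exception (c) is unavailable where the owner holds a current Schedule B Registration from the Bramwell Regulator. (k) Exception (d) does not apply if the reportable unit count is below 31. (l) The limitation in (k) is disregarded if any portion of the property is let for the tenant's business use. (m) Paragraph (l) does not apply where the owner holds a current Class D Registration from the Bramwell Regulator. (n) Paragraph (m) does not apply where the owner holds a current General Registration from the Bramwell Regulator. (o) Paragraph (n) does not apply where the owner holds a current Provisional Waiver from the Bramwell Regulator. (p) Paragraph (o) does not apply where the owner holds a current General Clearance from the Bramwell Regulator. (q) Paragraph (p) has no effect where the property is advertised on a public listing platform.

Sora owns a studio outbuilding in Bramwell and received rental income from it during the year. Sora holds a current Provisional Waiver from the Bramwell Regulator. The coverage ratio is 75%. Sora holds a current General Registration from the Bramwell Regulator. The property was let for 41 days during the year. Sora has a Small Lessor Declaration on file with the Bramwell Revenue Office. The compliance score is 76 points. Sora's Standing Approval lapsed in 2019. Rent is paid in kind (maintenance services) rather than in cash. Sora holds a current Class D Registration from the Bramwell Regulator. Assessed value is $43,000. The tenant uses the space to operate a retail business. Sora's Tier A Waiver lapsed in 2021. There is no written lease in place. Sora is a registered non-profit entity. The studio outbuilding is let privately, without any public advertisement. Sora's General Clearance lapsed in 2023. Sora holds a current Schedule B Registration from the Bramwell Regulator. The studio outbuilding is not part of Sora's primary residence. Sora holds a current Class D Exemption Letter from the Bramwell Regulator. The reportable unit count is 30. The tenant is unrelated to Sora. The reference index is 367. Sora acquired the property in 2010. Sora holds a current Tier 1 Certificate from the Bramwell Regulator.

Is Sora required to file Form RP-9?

Exception (a) does not apply: the tenant is unrelated to the owner.
Exception (b) fails — the number of days the property was let is 41 days, not under 38 days.
Exception (c)'s conditions are all satisfied: Sora is a registered non-profit; there is no written lease. However, paragraph (j) must be considered: (j) is engaged — a current Schedule B Registration is held. (c) is therefore removed.
Exception (d)'s conditions are all satisfied: a current Tier 1 Certificate is held; rent is paid in kind; the reference index is 367, meeting the 351 threshold. However, paragraphs (k)–(q) must be considered: (k) operates against (d): the reportable unit count is 30, below the 31 limit. (l) is engaged (the space is let for business use), but yields to (m): (m) applies — a current Class D Registration is held. (n) would limit (m) — a current General Registration is held — but (o) sets (n) aside: (o) operates against (n): a current Provisional Waiver is held. (p) is inapplicable (the General Clearance is not current), so (o) stands. So (d) is unavailable.
Exception (e) does not apply: the studio outbuilding is not part of the primary residence.
No exception is made out. Sora falls within the general rule.

Yes — Sora must file Form RP-9.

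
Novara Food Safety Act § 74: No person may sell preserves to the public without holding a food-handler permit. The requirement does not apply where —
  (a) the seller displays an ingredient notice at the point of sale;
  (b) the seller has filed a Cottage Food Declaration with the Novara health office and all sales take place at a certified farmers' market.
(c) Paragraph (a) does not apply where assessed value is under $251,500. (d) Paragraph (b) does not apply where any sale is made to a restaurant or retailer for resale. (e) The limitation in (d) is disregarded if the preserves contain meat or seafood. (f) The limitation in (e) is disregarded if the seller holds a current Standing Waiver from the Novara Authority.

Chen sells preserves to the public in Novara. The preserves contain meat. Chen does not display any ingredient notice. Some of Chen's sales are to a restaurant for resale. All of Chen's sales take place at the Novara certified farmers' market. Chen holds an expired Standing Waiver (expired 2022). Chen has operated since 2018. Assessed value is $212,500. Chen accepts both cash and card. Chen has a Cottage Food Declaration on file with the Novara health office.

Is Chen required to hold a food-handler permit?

No — exception (b) applies; Chen is not required to hold a food-handler permit.

Exception (a) fails — no ingredient notice is displayed.
Exception (b)'s conditions are all satisfied: a Cottage Food Declaration is on file; all sales are at a certified farmers' market. Applying paragraphs (d)–(f): (d) would limit (b) — some sales are to a restaurant for resale — but (e) sets (d) aside: (e) is engaged — the preserves contain meat. (f) is not engaged (there is no Standing Waiver in force), so (e) stands. Exception (b) stands.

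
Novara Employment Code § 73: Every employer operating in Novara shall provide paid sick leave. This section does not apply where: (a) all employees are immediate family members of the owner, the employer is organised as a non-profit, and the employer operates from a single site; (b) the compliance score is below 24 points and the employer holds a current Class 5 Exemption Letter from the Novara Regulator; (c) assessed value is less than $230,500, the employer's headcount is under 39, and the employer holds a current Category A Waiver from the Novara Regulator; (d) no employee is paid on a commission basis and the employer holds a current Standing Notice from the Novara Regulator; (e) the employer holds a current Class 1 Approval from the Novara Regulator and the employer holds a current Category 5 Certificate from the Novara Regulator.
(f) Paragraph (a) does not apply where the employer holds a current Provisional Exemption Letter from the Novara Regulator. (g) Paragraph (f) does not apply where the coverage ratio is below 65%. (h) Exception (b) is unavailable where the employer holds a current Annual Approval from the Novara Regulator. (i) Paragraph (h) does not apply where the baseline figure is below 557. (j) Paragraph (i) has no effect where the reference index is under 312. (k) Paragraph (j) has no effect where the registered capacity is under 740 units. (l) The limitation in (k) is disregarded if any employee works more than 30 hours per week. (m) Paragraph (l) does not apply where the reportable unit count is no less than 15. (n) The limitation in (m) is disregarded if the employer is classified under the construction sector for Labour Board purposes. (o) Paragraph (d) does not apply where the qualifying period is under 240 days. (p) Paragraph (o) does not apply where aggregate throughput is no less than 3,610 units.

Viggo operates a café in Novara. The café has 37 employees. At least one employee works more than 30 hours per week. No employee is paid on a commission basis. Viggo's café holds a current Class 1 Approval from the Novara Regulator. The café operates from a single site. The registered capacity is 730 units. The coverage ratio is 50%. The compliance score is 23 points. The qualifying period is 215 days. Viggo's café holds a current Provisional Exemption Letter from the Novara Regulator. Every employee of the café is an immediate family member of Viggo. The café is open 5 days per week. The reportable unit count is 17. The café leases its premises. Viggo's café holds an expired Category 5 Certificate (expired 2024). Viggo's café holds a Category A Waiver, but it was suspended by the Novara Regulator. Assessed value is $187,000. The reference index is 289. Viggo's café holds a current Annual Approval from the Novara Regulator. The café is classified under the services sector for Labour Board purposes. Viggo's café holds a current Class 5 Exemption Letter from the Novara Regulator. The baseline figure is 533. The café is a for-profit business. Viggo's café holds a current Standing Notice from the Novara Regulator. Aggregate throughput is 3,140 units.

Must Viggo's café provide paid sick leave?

No — exception (b) applies; Viggo's café is not required to provide paid sick leave.

Exception (a) requires that the employer is organised as a non-profit; but the employer is for-profit, so (a) is unavailable.
All of (b)'s requirements are met (the compliance score is 23 points, below the 24 points limit; a current Class 5 Exemption Letter is held). Considering the limiting provisions: (h) is triggered (a current Annual Approval is held), but is displaced by (i): (i) is engaged — the baseline figure is 533, below the 557 limit. (j) operates (the reference index is 289, under the 312 limit), but is overridden by (k): (k) is triggered — the registered capacity is 730 units, under the 740 units limit. (l) would limit (k) — at least one employee exceeds 30 hours/week — but (m) sets (l) aside: (m) operates against (l): the reportable unit count is 17, meeting the 15 threshold. (n) is inapplicable (the café is classified under the services sector), so (m) stands. (b) remains available.
Exception (c) does not apply: no current Category A Waiver is held.
Exception (d)'s conditions are all satisfied: no employee is paid on commission; a current Standing Notice is held. But: (o) is engaged — the qualifying period is 215 days, under the 240 days limit. (p) is not triggered (aggregate throughput is 3,140 units, short of 3,610 units), so (o) stands. Exception (d) does not apply.
Exception (e) fails — no current Category 5 Certificate is held.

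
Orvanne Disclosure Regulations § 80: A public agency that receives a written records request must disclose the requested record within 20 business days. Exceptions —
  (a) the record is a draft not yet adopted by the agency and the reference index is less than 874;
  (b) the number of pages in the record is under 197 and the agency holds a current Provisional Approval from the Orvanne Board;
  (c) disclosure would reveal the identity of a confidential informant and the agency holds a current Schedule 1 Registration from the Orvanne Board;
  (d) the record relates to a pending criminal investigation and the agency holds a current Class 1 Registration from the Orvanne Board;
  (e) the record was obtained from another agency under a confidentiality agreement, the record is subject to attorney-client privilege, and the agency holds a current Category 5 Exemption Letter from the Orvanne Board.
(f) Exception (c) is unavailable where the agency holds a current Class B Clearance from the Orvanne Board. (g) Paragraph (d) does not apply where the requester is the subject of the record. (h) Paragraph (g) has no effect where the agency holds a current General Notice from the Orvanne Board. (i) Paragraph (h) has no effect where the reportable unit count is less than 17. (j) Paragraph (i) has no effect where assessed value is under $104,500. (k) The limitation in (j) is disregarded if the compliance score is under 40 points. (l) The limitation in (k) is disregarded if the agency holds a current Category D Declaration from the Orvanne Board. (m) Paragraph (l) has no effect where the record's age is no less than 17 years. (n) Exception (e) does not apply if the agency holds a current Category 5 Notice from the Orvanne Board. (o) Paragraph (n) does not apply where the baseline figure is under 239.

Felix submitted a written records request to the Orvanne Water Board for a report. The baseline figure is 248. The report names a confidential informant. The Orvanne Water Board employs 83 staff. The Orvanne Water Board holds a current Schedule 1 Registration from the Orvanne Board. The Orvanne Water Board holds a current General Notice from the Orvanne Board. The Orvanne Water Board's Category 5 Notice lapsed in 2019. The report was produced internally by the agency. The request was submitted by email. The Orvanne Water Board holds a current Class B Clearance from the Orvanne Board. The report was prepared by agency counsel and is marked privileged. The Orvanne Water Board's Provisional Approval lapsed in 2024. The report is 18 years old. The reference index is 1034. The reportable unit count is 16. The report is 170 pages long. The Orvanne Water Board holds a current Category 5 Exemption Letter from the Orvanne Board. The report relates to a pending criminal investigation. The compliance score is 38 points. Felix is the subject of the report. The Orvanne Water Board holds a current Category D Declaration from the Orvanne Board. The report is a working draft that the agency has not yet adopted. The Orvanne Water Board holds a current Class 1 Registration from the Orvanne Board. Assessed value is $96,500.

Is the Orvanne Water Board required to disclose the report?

Yes — the Orvanne Water Board must disclose the report.

Exception (a) requires that the reference index is less than 874; but the reference index is 1,034, not less than 874, so (a) is unavailable.
Exception (b) does not apply: no current Provisional Approval is held.
Exception (c) is satisfied on its face — the report names a confidential informant; a current Schedule 1 Registration is held. However, paragraph (f) must be considered: (f) is engaged — a current Class B Clearance is held. (c) is therefore removed.
All of (d)'s requirements are met (the report relates to a pending investigation; a current Class 1 Registration is held). But applying paragraphs (g)–(m): (g) operates against (d): Felix is the subject of the report. (h) applies (a current General Notice is held), but is itself disapplied by (i): (i) is triggered — the reportable unit count is 16, less than the 17 limit. (j) would limit (i) — assessed value is $96,500, under the $104,500 limit — but (k) sets (j) aside: (k) is triggered — the compliance score is 38 points, under the 40 points limit. (l) would limit (k) — a current Category D Declaration is held — but (m) sets (l) aside: (m) applies — the record's age is 18 years, meeting the 17 years threshold. Exception (d) does not apply.
Exception (e) requires that the record was obtained from another agency under a confidentiality agreement; but the report was produced internally, so (e) is unavailable.
No exception displaces § 80.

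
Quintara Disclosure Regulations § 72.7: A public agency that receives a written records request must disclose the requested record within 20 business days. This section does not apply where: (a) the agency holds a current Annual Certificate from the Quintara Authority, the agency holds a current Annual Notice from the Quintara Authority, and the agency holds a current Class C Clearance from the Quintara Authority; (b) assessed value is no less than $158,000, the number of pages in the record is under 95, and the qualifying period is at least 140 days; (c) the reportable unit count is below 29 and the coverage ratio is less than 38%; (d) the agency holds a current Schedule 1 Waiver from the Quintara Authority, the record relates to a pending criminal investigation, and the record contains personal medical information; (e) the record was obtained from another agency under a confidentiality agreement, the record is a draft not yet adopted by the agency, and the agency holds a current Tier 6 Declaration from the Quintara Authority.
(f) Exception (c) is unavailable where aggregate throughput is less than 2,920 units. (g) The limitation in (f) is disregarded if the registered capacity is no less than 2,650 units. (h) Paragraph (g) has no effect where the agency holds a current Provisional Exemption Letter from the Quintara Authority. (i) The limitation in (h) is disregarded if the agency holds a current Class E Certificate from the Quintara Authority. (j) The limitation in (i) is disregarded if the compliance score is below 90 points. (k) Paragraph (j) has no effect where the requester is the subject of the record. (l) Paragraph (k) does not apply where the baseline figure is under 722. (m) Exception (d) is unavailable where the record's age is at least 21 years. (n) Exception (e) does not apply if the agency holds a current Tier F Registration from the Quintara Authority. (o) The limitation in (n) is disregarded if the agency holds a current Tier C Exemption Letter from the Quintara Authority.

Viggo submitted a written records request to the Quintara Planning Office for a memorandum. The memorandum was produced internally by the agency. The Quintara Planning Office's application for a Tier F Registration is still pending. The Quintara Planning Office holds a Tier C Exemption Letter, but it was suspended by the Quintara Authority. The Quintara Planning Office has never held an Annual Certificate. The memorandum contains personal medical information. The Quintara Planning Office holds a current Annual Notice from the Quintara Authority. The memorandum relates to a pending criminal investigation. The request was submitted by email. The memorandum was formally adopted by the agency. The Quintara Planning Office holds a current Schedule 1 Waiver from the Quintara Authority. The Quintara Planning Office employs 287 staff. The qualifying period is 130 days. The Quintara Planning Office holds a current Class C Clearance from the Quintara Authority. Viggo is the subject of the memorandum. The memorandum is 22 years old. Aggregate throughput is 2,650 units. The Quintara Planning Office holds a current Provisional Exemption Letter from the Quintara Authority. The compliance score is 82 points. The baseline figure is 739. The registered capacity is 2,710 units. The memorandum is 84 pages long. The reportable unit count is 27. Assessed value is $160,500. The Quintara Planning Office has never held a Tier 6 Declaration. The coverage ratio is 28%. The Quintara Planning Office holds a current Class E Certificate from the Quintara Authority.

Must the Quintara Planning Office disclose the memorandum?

No — exception (c) applies; the Quintara Planning Office is not required to disclose the memorandum.

Exception (a) does not apply: no current Annual Certificate is held.
Exception (b) fails — the qualifying period is 130 days, short of 140 days.
Exception (c) is satisfied on its face — the reportable unit count is 27, below the 29 limit; the coverage ratio is 28%, less than the 38% limit. Considering the limiting provisions: (f) operates (aggregate throughput is 2,650 units, less than the 2,920 units limit), but is set aside by (g): (g) operates against (f): the registered capacity is 2,710 units, meeting the 2,650 units threshold. (h) would limit (g) — a current Provisional Exemption Letter is held — but (i) sets (h) aside: (i) is engaged — a current Class E Certificate is held. (j) would limit (i) — the compliance score is 82 points, below the 90 points limit — but (k) sets (j) aside: (k) operates — Viggo is the subject of the memorandum. (l) is inapplicable (the baseline figure is 739, not under 722), so (k) stands. Exception (c) stands.
Exception (d): a current Schedule 1 Waiver is held; the memorandum relates to a pending investigation; the memorandum contains personal medical information — every condition holds. But applying paragraph (m): (m) operates — the record's age is 22 years, meeting the 21 years threshold. Exception (d) does not apply.
Exception (e) requires that the record was obtained from another agency under a confidentiality agreement; but the memorandum was produced internally, so (e) is unavailable.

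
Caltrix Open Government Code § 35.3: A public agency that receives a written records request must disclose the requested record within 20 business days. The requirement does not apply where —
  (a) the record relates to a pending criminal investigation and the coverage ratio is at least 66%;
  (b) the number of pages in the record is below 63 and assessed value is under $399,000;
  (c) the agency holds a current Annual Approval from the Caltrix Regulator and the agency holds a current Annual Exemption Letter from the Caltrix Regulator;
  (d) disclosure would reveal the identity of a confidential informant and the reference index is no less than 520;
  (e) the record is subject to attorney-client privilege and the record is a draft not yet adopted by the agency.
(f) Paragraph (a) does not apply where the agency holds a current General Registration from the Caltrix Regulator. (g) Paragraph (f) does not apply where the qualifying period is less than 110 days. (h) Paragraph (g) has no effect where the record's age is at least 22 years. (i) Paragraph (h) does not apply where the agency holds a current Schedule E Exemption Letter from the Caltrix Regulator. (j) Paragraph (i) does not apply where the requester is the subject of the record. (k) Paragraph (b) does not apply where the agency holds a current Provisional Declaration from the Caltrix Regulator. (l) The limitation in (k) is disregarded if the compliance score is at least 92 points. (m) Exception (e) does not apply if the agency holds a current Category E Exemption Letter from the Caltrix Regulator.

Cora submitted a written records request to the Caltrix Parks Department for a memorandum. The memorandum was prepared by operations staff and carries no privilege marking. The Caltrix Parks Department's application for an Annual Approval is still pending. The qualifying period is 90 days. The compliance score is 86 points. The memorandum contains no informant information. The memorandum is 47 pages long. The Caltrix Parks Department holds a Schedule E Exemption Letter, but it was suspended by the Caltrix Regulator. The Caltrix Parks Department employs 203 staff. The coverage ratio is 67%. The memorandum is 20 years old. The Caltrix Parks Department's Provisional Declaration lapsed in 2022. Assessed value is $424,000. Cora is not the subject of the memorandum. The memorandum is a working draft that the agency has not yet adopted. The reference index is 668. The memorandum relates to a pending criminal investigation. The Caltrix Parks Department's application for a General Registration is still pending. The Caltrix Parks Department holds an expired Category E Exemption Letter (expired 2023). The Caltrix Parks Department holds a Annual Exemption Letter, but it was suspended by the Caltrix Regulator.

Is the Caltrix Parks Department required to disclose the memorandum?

No — exception (a) applies; the Caltrix Parks Department is not required to disclose the memorandum.

Exception (a) is satisfied on its face — the memorandum relates to a pending investigation; the coverage ratio is 67%, meeting the 66% threshold. Considering the limiting provisions: (f), which would limit (a), does not operate here: the General Registration is not current. So (a) applies.
Exception (b) fails — assessed value is $424,000, not under $399,000.
Exception (c) fails — no current Annual Approval is held.
Exception (d) does not apply: the memorandum contains no informant information.
Exception (e) does not apply: the memorandum carries no privilege marking.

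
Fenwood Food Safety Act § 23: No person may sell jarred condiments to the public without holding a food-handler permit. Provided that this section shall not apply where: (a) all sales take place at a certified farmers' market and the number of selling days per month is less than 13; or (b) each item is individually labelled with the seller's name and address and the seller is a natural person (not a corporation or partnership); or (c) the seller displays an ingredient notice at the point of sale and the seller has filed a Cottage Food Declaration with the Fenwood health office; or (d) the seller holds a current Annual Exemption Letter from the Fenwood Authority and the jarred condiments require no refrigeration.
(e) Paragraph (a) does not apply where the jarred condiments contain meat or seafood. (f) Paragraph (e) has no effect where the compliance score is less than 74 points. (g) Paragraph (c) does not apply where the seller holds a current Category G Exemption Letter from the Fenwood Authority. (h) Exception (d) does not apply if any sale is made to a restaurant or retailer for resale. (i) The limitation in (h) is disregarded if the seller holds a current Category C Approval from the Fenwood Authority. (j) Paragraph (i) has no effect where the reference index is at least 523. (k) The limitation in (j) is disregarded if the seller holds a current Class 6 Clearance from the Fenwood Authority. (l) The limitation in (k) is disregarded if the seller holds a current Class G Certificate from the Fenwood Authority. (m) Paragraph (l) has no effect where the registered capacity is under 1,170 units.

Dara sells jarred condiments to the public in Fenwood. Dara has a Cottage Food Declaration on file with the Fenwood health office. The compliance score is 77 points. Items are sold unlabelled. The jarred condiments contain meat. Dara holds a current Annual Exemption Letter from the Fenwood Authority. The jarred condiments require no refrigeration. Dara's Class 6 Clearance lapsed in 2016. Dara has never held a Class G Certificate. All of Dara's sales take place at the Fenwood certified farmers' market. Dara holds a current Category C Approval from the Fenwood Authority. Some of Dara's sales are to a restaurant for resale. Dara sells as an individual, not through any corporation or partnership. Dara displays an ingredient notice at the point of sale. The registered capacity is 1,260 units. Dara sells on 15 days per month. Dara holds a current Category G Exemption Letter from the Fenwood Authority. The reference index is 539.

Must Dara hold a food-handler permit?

Yes — Dara must hold a food-handler permit.

Exception (a) does not apply: the number of selling days per month is 15, not less than 13.
Exception (b) requires that each item is individually labelled with the seller's name and address; but items are sold unlabelled, so (b) is unavailable.
All of (c)'s requirements are met (an ingredient notice is displayed; a Cottage Food Declaration is on file). But: (g) operates against (c): a current Category G Exemption Letter is held. So (c) is unavailable.
All of (d)'s requirements are met (a current Annual Exemption Letter is held; the jarred condiments are shelf-stable). But: (h) is engaged — some sales are to a restaurant for resale. (i) is engaged (a current Category C Approval is held), but yields to (j): (j) operates against (i): the reference index is 539, meeting the 523 threshold. (k) is not engaged (the Class 6 Clearance is not current), so (j) stands. Exception (d) does not apply.
Every exception is unavailable, so the rule governs.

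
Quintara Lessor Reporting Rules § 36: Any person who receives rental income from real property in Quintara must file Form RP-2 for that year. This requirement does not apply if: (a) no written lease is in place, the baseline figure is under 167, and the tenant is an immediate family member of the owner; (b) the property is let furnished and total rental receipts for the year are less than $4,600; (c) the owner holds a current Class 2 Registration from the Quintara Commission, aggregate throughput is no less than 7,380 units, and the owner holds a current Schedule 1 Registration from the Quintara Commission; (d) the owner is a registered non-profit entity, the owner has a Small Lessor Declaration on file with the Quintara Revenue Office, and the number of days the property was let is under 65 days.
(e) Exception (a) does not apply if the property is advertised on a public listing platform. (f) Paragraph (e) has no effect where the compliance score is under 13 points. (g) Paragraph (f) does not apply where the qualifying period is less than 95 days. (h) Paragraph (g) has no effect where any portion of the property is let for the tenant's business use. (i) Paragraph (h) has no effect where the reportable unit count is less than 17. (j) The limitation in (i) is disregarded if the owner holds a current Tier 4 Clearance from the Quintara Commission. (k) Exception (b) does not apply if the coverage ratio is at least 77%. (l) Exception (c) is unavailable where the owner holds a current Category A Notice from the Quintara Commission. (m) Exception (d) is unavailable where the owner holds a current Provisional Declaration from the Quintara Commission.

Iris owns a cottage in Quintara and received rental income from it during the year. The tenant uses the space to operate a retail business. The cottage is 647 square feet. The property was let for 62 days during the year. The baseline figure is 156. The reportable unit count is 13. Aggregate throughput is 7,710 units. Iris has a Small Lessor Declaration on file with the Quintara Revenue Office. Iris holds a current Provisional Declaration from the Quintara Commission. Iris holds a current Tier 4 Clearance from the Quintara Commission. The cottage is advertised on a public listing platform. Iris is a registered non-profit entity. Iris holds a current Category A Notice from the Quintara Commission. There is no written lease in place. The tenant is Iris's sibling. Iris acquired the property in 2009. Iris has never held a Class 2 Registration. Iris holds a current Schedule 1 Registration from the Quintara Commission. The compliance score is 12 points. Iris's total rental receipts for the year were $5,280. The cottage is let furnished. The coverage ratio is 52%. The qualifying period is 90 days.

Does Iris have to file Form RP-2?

No — exception (a) applies; Iris is not required to file Form RP-2.

Exception (a) is satisfied on its face — there is no written lease; the baseline figure is 156, under the 167 limit; the tenant is an immediate family member. Applying paragraphs (e)–(j): (e) operates (the property is publicly advertised), but is itself disapplied by (f): (f) applies — the compliance score is 12 points, under the 13 points limit. (g) operates (the qualifying period is 90 days, less than the 95 days limit), but is displaced by (h): (h) is triggered — the space is let for business use. (i) is triggered (the reportable unit count is 13, less than the 17 limit), but is overridden by (j): (j) is engaged — a current Tier 4 Clearance is held. So (a) applies.
Exception (b) does not apply: total rental receipts for the year are $5,280, not less than $4,600.
Exception (c) fails — no current Class 2 Registration is held.
Exception (d): Iris is a registered non-profit; a Small Lessor Declaration is on file; the number of days the property was let is 62 days, under the 65 days limit — every condition holds. But: (m) operates against (d): a current Provisional Declaration is held. (d) is therefore removed.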